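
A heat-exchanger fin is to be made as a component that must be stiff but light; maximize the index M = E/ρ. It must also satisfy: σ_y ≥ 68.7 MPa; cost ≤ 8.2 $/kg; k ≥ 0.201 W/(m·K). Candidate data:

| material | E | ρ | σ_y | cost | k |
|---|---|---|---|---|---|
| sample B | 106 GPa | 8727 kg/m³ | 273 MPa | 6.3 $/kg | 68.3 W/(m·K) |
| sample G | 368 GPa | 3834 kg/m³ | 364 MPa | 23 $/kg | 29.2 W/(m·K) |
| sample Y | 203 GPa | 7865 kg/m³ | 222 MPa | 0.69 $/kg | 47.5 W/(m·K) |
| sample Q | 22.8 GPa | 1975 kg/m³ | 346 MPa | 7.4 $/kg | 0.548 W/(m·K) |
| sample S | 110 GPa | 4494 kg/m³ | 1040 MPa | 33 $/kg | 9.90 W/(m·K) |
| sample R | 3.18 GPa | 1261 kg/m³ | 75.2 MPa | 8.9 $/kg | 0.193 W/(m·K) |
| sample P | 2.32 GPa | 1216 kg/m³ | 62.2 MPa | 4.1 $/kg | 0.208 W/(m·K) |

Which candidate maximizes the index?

sample Y

Screen on constraints: σ_y ≥ 68.7 MPa; cost ≤ 8.2 $/kg; k ≥ 0.201 W/(m·K). Survivors: sample B, sample Y, sample Q.
Per-candidate index values:
  sample Y: M = 25.8 MN·m/kg
  sample B: M = 12.1 MN·m/kg
  sample Q: M = 11.5 MN·m/kg
Highest index: sample Y.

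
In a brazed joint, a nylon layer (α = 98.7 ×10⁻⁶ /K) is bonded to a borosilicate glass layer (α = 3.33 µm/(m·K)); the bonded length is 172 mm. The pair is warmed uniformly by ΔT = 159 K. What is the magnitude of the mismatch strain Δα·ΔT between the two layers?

0.0152

Δα = |98.7 − 3.33|×10⁻⁶/K = 95.4×10⁻⁶/K.
Mismatch strain = Δα·ΔT = 95.4×10⁻⁶ × 159.0 = 0.0152.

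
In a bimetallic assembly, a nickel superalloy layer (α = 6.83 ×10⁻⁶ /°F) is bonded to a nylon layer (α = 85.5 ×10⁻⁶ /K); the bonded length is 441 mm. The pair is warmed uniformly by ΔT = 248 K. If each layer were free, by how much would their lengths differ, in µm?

8010 µm

nickel superalloy: α = 6.83×10⁻⁶/°F × 9/5 = 12.3×10⁻⁶/K.
Δα = |12.3 − 85.5|×10⁻⁶/K = 73.2×10⁻⁶/K.
ΔL_mismatch = Δα·L·ΔT = 73.2×10⁻⁶ × 441.0 mm × 248.0 K = 8010 µm.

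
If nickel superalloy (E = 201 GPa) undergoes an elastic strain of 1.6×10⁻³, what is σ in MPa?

322 MPa

σ = E·ε = 201000 MPa × 1.6×10⁻³ = 322 MPa.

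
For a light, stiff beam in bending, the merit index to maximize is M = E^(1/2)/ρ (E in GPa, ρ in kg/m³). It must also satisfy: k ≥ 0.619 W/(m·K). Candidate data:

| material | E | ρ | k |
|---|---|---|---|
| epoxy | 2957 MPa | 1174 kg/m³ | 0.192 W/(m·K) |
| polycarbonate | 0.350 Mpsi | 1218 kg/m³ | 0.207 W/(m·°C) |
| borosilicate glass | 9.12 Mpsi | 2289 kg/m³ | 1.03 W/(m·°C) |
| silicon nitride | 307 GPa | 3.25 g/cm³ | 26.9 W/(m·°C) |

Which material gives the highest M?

silicon nitride

Screen on constraints: k ≥ 0.619 W/(m·K). Survivors: borosilicate glass, silicon nitride.
In SI units:
  borosilicate glass: E = 62.88 GPa, ρ = 2289 kg/m³
  silicon nitride: E = 307.0 GPa, ρ = 3250 kg/m³
  silicon nitride: M = 5.39×10⁻³
  borosilicate glass: M = 3.46×10⁻³
The maximum is for silicon nitride.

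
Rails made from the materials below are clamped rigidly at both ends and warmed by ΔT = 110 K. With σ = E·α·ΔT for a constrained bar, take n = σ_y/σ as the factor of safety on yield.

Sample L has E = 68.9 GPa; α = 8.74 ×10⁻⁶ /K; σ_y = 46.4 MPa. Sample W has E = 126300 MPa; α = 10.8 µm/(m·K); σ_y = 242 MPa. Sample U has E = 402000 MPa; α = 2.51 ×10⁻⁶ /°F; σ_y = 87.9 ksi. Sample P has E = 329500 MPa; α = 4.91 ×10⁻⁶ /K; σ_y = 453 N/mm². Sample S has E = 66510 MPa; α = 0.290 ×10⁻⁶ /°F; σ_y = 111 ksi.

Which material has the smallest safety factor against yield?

sample L

With everything in SI (GPa, ×10⁻⁶/K, MPa):
  sample L: E = 68.90, α = 8.74, σ_y = 46.40 → σ = 66.2 MPa, n = 0.700
  sample W: E = 126.3, α = 10.8, σ_y = 242.0 → σ = 150 MPa, n = 1.61
  sample U: E = 402.0, α = 4.52, σ_y = 606.0 → σ = 200 MPa, n = 3.03
  sample P: E = 329.5, α = 4.91, σ_y = 453.0 → σ = 178 MPa, n = 2.55
  sample S: E = 66.51, α = 0.522, σ_y = 765.3 → σ = 3.82 MPa, n = 200
Sample L has the lowest safety factor, n = 0.700.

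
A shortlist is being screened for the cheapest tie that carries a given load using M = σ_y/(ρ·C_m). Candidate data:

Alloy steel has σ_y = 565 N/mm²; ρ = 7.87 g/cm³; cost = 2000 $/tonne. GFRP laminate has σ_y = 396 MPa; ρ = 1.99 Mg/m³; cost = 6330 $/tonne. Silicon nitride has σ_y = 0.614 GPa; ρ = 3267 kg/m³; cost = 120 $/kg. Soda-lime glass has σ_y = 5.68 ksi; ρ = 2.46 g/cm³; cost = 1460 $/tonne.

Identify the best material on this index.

Normalizing units and computing the index:
  alloy steel: σ_y = 565.0 MPa, ρ = 7870 kg/m³, cost = 2.000 $/kg
  GFRP laminate: σ_y = 396.0 MPa, ρ = 1990 kg/m³, cost = 6.330 $/kg
  silicon nitride: σ_y = 614.0 MPa, ρ = 3267 kg/m³, cost = 120.0 $/kg
  soda-lime glass: σ_y = 39.16 MPa, ρ = 2460 kg/m³, cost = 1.460 $/kg
  alloy steel: M = 35.9 kN·m per $
  GFRP laminate: M = 31.4 kN·m per $
  soda-lime glass: M = 10.9 kN·m per $
  silicon nitride: M = 1.57 kN·m per $
The maximum is for alloy steel.

alloy steel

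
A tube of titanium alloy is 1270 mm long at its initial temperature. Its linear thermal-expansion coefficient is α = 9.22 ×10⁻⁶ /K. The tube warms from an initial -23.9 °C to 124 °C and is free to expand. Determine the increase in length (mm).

1.73 mm

ΔT = 124 − (-23.9) = 147.9 K.
ΔL = α·L₀·ΔT = 9.22×10⁻⁶ × 1270 mm × 147.9 K = 1.73 mm.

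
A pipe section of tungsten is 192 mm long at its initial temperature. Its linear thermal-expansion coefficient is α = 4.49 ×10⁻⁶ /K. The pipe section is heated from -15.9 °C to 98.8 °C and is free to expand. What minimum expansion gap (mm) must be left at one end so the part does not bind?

ΔT = 98.8 − (-15.9) = 114.7 K.
ΔL = α·L₀·ΔT = 4.49×10⁻⁶ × 192 mm × 114.7 K = 0.0989 mm.

0.0989 mm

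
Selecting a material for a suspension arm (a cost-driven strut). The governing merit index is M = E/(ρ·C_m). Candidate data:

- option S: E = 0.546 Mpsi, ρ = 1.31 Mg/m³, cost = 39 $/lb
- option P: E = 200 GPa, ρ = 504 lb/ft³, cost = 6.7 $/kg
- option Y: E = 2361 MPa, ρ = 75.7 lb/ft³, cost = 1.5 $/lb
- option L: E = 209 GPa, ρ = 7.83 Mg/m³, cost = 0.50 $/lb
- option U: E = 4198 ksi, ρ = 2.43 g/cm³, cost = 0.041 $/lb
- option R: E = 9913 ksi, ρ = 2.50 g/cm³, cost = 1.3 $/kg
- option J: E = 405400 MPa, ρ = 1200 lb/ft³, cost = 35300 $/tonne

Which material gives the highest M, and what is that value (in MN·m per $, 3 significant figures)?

option U, M = 132 MN·m per $

Normalizing units and computing the index:
  option S: E = 3.765 GPa, ρ = 1310 kg/m³, cost = 85.98 $/kg
  option P: E = 200.0 GPa, ρ = 8073 kg/m³, cost = 6.700 $/kg
  option Y: E = 2.361 GPa, ρ = 1213 kg/m³, cost = 3.307 $/kg
  option L: E = 209.0 GPa, ρ = 7830 kg/m³, cost = 1.102 $/kg
  option U: E = 28.94 GPa, ρ = 2430 kg/m³, cost = 0.09039 $/kg
  option R: E = 68.35 GPa, ρ = 2500 kg/m³, cost = 1.300 $/kg
  option J: E = 405.4 GPa, ρ = 19220 kg/m³, cost = 35.30 $/kg
  option U: M = 132 MN·m per $
  option L: M = 24.2 MN·m per $
  option R: M = 21.0 MN·m per $
  option P: M = 3.70 MN·m per $
  option J: M = 0.597 MN·m per $
  option Y: M = 0.589 MN·m per $
  option S: M = 0.0334 MN·m per $
Option U has the largest M.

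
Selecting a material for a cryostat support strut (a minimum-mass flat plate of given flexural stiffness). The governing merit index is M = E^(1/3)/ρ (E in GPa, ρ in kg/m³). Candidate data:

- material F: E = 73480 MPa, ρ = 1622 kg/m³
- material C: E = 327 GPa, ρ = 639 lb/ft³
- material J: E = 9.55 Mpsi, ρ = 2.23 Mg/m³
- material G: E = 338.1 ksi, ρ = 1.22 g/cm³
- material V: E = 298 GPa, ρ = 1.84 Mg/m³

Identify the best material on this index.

Convert each candidate to consistent units, then evaluate M:
  material F: E = 73.48 GPa, ρ = 1622 kg/m³
  material C: E = 327.0 GPa, ρ = 10240 kg/m³
  material J: E = 65.84 GPa, ρ = 2230 kg/m³
  material G: E = 2.331 GPa, ρ = 1220 kg/m³
  material V: E = 298.0 GPa, ρ = 1840 kg/m³
  material V: M = 3.63×10⁻³
  material F: M = 2.58×10⁻³
  material J: M = 1.81×10⁻³
  material G: M = 1.09×10⁻³
  material C: M = 0.673×10⁻³
Highest index: material V.

material V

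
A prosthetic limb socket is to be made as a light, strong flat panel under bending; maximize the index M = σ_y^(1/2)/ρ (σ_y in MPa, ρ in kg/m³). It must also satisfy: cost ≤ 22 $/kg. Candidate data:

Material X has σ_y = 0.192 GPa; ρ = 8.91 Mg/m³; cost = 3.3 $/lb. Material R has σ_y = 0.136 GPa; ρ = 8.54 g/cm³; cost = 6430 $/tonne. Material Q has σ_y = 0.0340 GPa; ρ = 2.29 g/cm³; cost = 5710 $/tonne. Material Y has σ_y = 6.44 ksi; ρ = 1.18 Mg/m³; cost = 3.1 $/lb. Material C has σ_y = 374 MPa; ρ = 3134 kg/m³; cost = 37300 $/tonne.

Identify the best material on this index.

Screen on constraints: cost ≤ 22 $/kg. Survivors: material X, material R, material Q, material Y.
Convert each candidate to consistent units, then evaluate M:
  material X: σ_y = 192.0 MPa, ρ = 8910 kg/m³
  material R: σ_y = 136.0 MPa, ρ = 8540 kg/m³
  material Q: σ_y = 34.00 MPa, ρ = 2290 kg/m³
  material Y: σ_y = 44.40 MPa, ρ = 1180 kg/m³
  material Y: M = 5.65×10⁻³
  material Q: M = 2.55×10⁻³
  material X: M = 1.56×10⁻³
  material R: M = 1.37×10⁻³
Highest index: material Y.

material Y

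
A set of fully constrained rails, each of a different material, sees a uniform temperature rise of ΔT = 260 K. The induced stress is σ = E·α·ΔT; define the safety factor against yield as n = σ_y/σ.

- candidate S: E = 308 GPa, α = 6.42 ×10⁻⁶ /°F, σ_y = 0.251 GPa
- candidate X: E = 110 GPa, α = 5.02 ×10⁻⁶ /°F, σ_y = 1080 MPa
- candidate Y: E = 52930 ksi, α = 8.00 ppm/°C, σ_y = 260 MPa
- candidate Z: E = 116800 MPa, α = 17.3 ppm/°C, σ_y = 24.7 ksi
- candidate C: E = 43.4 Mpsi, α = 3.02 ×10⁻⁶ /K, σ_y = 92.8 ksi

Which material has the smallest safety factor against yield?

With everything in SI (GPa, ×10⁻⁶/K, MPa):
  candidate S: E = 308.0, α = 11.6, σ_y = 251.0 → σ = 925 MPa, n = 0.271
  candidate X: E = 110.0, α = 9.04, σ_y = 1080 → σ = 258 MPa, n = 4.18
  candidate Y: E = 364.9, α = 8.00, σ_y = 260.0 → σ = 759 MPa, n = 0.343
  candidate Z: E = 116.8, α = 17.3, σ_y = 170.3 → σ = 525 MPa, n = 0.324
  candidate C: E = 299.2, α = 3.02, σ_y = 639.8 → σ = 235 MPa, n = 2.72
The minimum is candidate S at n = 0.271.

candidate S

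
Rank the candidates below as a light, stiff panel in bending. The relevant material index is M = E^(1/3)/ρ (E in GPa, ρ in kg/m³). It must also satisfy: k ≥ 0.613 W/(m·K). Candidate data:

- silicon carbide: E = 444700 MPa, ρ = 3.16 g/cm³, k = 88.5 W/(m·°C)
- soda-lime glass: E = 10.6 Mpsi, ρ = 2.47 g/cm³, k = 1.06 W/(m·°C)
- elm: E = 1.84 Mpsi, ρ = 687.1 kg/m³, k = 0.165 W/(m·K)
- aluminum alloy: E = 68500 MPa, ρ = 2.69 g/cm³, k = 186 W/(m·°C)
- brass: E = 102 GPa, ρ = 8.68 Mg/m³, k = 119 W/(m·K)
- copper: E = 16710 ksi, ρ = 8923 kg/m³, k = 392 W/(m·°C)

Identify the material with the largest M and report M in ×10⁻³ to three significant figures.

Screen on constraints: k ≥ 0.613 W/(m·K). Survivors: silicon carbide, soda-lime glass, aluminum alloy, brass, copper.
Putting every candidate on a common basis:
  silicon carbide: E = 444.7 GPa, ρ = 3160 kg/m³
  soda-lime glass: E = 73.08 GPa, ρ = 2470 kg/m³
  aluminum alloy: E = 68.50 GPa, ρ = 2690 kg/m³
  brass: E = 102.0 GPa, ρ = 8680 kg/m³
  copper: E = 115.2 GPa, ρ = 8923 kg/m³
  silicon carbide: M = 2.42×10⁻³
  soda-lime glass: M = 1.69×10⁻³
  aluminum alloy: M = 1.52×10⁻³
  copper: M = 0.545×10⁻³
  brass: M = 0.538×10⁻³
Silicon carbide has the largest M.

silicon carbide, M = 2.42×10⁻³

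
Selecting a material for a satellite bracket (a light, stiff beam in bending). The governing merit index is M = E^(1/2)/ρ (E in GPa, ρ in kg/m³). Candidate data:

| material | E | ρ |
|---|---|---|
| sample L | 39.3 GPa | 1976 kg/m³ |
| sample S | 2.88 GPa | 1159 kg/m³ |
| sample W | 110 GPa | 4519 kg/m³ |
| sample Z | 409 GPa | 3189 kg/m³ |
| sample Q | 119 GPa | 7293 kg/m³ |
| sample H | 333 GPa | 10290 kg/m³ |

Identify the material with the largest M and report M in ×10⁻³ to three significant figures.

sample Z, M = 6.34×10⁻³

Per-candidate index values:
  sample Z: M = 6.34×10⁻³
  sample L: M = 3.17×10⁻³
  sample W: M = 2.32×10⁻³
  sample H: M = 1.77×10⁻³
  sample Q: M = 1.50×10⁻³
  sample S: M = 1.46×10⁻³
Sample Z has the largest M.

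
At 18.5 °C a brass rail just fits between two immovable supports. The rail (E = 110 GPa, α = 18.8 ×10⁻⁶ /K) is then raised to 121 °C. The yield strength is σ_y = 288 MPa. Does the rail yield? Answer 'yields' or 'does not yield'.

does not yield

ΔT = 102.5 K. Constrained thermal stress σ = E·α·ΔT = 110.0×10³ MPa × 18.8×10⁻⁶ × 102.5 = 212 MPa (compressive).
Compare to σ_y = 288 MPa: σ < σ_y, so it does not yield.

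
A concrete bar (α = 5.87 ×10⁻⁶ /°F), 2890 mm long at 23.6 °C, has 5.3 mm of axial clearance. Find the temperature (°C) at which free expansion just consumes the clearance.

197 °C

α = 5.87×10⁻⁶/°F × 9/5 = 10.6×10⁻⁶/K.
α·L₀·ΔT = 5.3 mm ⇒ ΔT = 5.3 / (10.6×10⁻⁶ × 2890.0) = 173.6 K.
T = 23.6 + 173.6 = 197.2 °C.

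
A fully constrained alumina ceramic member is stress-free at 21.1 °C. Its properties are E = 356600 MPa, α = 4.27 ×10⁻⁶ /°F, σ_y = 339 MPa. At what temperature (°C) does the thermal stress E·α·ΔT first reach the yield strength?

E = 356600 MPa = 356.6 GPa.
α = 4.27×10⁻⁶/°F × 9/5 = 7.69×10⁻⁶/K.
E·α·ΔT = 339.0 MPa ⇒ ΔT = 339.0 / (356.6×10³ × 7.69×10⁻⁶) = 123.7 K.
T = 21.1 + 123.7 = 144.8 °C.

145 °C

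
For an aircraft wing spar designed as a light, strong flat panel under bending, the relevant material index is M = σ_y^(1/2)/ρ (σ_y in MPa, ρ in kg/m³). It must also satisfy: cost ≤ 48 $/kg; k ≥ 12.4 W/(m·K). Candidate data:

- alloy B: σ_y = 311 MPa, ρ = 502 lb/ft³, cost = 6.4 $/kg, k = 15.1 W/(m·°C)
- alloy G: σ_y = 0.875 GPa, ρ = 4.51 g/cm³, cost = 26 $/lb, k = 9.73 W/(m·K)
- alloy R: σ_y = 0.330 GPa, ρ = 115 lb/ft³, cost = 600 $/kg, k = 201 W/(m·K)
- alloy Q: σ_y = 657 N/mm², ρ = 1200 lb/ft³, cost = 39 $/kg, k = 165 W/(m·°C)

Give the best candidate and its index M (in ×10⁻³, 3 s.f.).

Screen on constraints: cost ≤ 48 $/kg; k ≥ 12.4 W/(m·K). Survivors: alloy B, alloy Q.
Convert each candidate to consistent units, then evaluate M:
  alloy B: σ_y = 311.0 MPa, ρ = 8041 kg/m³
  alloy Q: σ_y = 657.0 MPa, ρ = 19220 kg/m³
  alloy B: M = 2.19×10⁻³
  alloy Q: M = 1.33×10⁻³
Alloy B has the largest M.

alloy B, M = 2.19×10⁻³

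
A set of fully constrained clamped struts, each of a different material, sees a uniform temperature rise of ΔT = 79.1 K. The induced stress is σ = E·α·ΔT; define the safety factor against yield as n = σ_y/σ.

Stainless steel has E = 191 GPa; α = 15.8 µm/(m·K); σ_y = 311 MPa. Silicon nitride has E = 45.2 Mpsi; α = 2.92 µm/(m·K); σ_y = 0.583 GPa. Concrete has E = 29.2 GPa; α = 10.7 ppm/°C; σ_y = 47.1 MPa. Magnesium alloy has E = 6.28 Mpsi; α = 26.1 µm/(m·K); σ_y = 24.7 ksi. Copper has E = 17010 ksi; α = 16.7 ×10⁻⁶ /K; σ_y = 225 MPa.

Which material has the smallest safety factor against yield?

stainless steel

With everything in SI (GPa, ×10⁻⁶/K, MPa):
  stainless steel: E = 191.0, α = 15.8, σ_y = 311.0 → σ = 239 MPa, n = 1.30
  silicon nitride: E = 311.6, α = 2.92, σ_y = 583.0 → σ = 72.0 MPa, n = 8.10
  concrete: E = 29.20, α = 10.7, σ_y = 47.10 → σ = 24.7 MPa, n = 1.91
  magnesium alloy: E = 43.30, α = 26.1, σ_y = 170.3 → σ = 89.4 MPa, n = 1.91
  copper: E = 117.3, α = 16.7, σ_y = 225.0 → σ = 155 MPa, n = 1.45
The minimum is stainless steel at n = 1.30.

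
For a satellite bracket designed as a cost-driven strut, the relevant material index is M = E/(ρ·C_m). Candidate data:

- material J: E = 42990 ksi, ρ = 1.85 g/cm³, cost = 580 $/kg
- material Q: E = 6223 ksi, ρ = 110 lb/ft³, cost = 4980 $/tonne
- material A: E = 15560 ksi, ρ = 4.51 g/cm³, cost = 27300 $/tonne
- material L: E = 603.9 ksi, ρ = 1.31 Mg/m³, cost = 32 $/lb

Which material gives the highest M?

Putting every candidate on a common basis:
  material J: E = 296.4 GPa, ρ = 1850 kg/m³, cost = 580.0 $/kg
  material Q: E = 42.91 GPa, ρ = 1762 kg/m³, cost = 4.980 $/kg
  material A: E = 107.3 GPa, ρ = 4510 kg/m³, cost = 27.30 $/kg
  material L: E = 4.164 GPa, ρ = 1310 kg/m³, cost = 70.55 $/kg
  material Q: M = 4.89 MN·m per $
  material A: M = 0.871 MN·m per $
  material J: M = 0.276 MN·m per $
  material L: M = 0.0451 MN·m per $
Highest index: material Q.

material Q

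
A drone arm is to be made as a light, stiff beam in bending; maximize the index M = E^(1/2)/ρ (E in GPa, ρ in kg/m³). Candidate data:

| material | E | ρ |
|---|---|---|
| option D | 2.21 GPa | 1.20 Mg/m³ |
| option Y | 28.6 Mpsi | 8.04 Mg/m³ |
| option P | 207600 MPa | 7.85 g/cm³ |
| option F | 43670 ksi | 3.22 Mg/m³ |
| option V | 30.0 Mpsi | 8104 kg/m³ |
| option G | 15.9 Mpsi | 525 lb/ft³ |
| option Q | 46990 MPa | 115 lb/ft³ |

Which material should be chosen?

Putting every candidate on a common basis:
  option D: E = 2.210 GPa, ρ = 1200 kg/m³
  option Y: E = 197.2 GPa, ρ = 8040 kg/m³
  option P: E = 207.6 GPa, ρ = 7850 kg/m³
  option F: E = 301.1 GPa, ρ = 3220 kg/m³
  option V: E = 206.8 GPa, ρ = 8104 kg/m³
  option G: E = 109.6 GPa, ρ = 8410 kg/m³
  option Q: E = 46.99 GPa, ρ = 1842 kg/m³
  option F: M = 5.39×10⁻³
  option Q: M = 3.72×10⁻³
  option P: M = 1.84×10⁻³
  option V: M = 1.77×10⁻³
  option Y: M = 1.75×10⁻³
  option G: M = 1.25×10⁻³
  option D: M = 1.24×10⁻³
Option F ranks first.

option F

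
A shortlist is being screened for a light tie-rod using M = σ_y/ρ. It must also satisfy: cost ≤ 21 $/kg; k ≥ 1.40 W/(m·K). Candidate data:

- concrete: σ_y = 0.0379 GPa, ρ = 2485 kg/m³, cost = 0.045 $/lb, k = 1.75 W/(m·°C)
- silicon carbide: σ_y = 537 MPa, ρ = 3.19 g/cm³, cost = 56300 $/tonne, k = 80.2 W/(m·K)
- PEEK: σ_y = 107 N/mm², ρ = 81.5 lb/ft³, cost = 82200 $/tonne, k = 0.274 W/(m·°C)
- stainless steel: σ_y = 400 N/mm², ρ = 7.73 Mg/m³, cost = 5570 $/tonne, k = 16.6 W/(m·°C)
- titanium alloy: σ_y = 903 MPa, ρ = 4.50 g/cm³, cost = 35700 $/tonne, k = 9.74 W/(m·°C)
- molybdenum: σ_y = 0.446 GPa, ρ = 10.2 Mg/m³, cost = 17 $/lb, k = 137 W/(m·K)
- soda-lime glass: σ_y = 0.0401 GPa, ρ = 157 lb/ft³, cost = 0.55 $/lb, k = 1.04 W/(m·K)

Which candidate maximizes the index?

Screen on constraints: cost ≤ 21 $/kg; k ≥ 1.40 W/(m·K). Survivors: concrete, stainless steel.
After converting to SI:
  concrete: σ_y = 37.90 MPa, ρ = 2485 kg/m³
  stainless steel: σ_y = 400.0 MPa, ρ = 7730 kg/m³
  stainless steel: M = 51.7 kN·m/kg
  concrete: M = 15.3 kN·m/kg
Stainless steel has the largest M.

stainless steel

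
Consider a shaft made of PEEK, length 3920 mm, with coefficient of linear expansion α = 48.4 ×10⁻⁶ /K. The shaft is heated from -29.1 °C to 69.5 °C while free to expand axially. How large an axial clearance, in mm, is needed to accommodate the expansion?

ΔT = 69.5 − (-29.1) = 98.60 K.
ΔL = α·L₀·ΔT = 48.4×10⁻⁶ × 3920 mm × 98.60 K = 18.7 mm.

18.7 mm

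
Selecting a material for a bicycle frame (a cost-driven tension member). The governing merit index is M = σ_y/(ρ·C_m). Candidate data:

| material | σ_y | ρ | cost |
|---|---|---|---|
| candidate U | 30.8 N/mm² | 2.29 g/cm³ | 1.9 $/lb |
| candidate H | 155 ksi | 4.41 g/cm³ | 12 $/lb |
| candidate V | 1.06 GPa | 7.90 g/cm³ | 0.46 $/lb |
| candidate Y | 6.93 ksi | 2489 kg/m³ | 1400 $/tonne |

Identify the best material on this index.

Normalizing units and computing the index:
  candidate U: σ_y = 30.80 MPa, ρ = 2290 kg/m³, cost = 4.189 $/kg
  candidate H: σ_y = 1069 MPa, ρ = 4410 kg/m³, cost = 26.46 $/kg
  candidate V: σ_y = 1060 MPa, ρ = 7900 kg/m³, cost = 1.014 $/kg
  candidate Y: σ_y = 47.78 MPa, ρ = 2489 kg/m³, cost = 1.400 $/kg
  candidate V: M = 132 kN·m per $
  candidate Y: M = 13.7 kN·m per $
  candidate H: M = 9.16 kN·m per $
  candidate U: M = 3.21 kN·m per $
Candidate V has the largest M.

candidate V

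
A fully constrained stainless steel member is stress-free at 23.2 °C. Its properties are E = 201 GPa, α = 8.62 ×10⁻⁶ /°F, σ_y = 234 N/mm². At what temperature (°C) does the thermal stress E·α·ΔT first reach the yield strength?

α = 8.62×10⁻⁶/°F × 9/5 = 15.5×10⁻⁶/K.
σ_y = 234 N/mm² = 234.0 MPa.
E·α·ΔT = 234.0 MPa ⇒ ΔT = 234.0 / (201.0×10³ × 15.5×10⁻⁶) = 75.03 K.
T = 23.2 + 75.03 = 98.23 °C.

98.2 °C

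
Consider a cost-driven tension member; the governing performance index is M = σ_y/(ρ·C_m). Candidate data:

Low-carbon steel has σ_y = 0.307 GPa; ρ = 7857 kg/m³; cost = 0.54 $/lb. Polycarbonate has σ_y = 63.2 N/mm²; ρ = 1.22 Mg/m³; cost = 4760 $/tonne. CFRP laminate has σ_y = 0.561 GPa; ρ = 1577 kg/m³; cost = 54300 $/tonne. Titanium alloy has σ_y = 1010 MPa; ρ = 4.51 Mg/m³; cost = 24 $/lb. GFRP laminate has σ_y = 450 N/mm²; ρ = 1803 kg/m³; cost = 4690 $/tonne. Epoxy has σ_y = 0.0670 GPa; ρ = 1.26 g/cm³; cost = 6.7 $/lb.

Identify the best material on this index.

GFRP laminate

Putting every candidate on a common basis:
  low-carbon steel: σ_y = 307.0 MPa, ρ = 7857 kg/m³, cost = 1.190 $/kg
  polycarbonate: σ_y = 63.20 MPa, ρ = 1220 kg/m³, cost = 4.760 $/kg
  CFRP laminate: σ_y = 561.0 MPa, ρ = 1577 kg/m³, cost = 54.30 $/kg
  titanium alloy: σ_y = 1010 MPa, ρ = 4510 kg/m³, cost = 52.91 $/kg
  GFRP laminate: σ_y = 450.0 MPa, ρ = 1803 kg/m³, cost = 4.690 $/kg
  epoxy: σ_y = 67.00 MPa, ρ = 1260 kg/m³, cost = 14.77 $/kg
  GFRP laminate: M = 53.2 kN·m per $
  low-carbon steel: M = 32.8 kN·m per $
  polycarbonate: M = 10.9 kN·m per $
  CFRP laminate: M = 6.55 kN·m per $
  titanium alloy: M = 4.23 kN·m per $
  epoxy: M = 3.60 kN·m per $
Highest index: GFRP laminate.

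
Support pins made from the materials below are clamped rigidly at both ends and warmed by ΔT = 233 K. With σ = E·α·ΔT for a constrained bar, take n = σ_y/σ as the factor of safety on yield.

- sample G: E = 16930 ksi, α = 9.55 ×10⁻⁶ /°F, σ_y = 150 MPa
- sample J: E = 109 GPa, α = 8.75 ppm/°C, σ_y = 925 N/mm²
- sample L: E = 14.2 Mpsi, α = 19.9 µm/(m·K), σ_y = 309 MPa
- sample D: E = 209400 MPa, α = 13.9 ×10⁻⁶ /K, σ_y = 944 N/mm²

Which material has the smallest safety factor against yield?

sample G

Converting E to GPa, α to ×10⁻⁶/K, σ_y to MPa, then σ and n for each:
  sample G: E = 116.7, α = 17.2, σ_y = 150.0 → σ = 468 MPa, n = 0.321
  sample J: E = 109.0, α = 8.75, σ_y = 925.0 → σ = 222 MPa, n = 4.16
  sample L: E = 97.91, α = 19.9, σ_y = 309.0 → σ = 454 MPa, n = 0.681
  sample D: E = 209.4, α = 13.9, σ_y = 944.0 → σ = 678 MPa, n = 1.39
Smallest n: sample G with n = 0.321.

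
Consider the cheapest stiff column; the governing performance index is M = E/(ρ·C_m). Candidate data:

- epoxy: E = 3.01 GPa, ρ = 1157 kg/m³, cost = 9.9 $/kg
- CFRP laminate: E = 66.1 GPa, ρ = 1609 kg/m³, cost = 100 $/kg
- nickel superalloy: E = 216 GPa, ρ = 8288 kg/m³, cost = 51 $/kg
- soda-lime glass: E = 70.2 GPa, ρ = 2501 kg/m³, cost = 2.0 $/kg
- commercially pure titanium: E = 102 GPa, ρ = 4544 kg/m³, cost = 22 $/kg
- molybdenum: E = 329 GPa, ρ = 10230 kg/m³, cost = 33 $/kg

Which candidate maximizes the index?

soda-lime glass

Evaluate M for each candidate:
  soda-lime glass: M = 14.0 MN·m per $
  commercially pure titanium: M = 1.02 MN·m per $
  molybdenum: M = 0.975 MN·m per $
  nickel superalloy: M = 0.511 MN·m per $
  CFRP laminate: M = 0.411 MN·m per $
  epoxy: M = 0.263 MN·m per $
Soda-lime glass ranks first.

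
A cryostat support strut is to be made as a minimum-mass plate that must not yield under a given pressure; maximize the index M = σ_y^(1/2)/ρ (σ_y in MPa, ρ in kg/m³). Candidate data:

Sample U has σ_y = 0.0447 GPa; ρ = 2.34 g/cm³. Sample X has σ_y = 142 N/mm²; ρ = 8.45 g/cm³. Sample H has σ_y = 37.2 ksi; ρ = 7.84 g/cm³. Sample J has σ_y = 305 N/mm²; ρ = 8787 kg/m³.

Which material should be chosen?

sample U

In SI units:
  sample U: σ_y = 44.70 MPa, ρ = 2340 kg/m³
  sample X: σ_y = 142.0 MPa, ρ = 8450 kg/m³
  sample H: σ_y = 256.5 MPa, ρ = 7840 kg/m³
  sample J: σ_y = 305.0 MPa, ρ = 8787 kg/m³
  sample U: M = 2.86×10⁻³
  sample H: M = 2.04×10⁻³
  sample J: M = 1.99×10⁻³
  sample X: M = 1.41×10⁻³
Sample U has the largest M.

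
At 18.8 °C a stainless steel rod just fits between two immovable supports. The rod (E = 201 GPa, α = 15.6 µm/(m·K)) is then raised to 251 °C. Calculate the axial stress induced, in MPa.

728 MPa

ΔT = 232.2 K. Constrained thermal stress σ = E·α·ΔT = 201.0×10³ MPa × 15.6×10⁻⁶ × 232.2 = 728 MPa (compressive).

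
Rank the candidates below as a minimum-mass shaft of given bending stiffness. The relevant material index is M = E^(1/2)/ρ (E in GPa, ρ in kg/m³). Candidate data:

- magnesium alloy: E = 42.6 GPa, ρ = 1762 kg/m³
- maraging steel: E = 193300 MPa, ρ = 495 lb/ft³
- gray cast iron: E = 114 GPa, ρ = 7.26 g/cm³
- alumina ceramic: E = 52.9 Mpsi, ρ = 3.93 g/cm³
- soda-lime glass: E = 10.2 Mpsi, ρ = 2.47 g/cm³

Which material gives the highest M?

Convert each candidate to consistent units, then evaluate M:
  magnesium alloy: E = 42.60 GPa, ρ = 1762 kg/m³
  maraging steel: E = 193.3 GPa, ρ = 7929 kg/m³
  gray cast iron: E = 114.0 GPa, ρ = 7260 kg/m³
  alumina ceramic: E = 364.7 GPa, ρ = 3930 kg/m³
  soda-lime glass: E = 70.33 GPa, ρ = 2470 kg/m³
  alumina ceramic: M = 4.86×10⁻³
  magnesium alloy: M = 3.70×10⁻³
  soda-lime glass: M = 3.40×10⁻³
  maraging steel: M = 1.75×10⁻³
  gray cast iron: M = 1.47×10⁻³
Highest index: alumina ceramic.

alumina ceramic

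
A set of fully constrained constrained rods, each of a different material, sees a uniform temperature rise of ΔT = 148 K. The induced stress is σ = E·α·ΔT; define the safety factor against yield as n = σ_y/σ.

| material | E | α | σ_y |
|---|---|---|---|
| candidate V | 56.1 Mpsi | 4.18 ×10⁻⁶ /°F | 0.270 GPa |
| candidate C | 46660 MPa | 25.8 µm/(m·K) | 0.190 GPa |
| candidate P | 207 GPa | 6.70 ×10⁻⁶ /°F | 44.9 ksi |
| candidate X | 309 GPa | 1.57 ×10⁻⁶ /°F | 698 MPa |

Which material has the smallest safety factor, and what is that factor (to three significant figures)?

In consistent units (E in GPa, α in ×10⁻⁶/K, σ_y in MPa):
  candidate V: E = 386.8, α = 7.52, σ_y = 270.0 → σ = 431 MPa, n = 0.627
  candidate C: E = 46.66, α = 25.8, σ_y = 190.0 → σ = 178 MPa, n = 1.07
  candidate P: E = 207.0, α = 12.1, σ_y = 309.6 → σ = 369 MPa, n = 0.838
  candidate X: E = 309.0, α = 2.83, σ_y = 698.0 → σ = 129 MPa, n = 5.40
The minimum is candidate V at n = 0.627.

candidate V, n = 0.627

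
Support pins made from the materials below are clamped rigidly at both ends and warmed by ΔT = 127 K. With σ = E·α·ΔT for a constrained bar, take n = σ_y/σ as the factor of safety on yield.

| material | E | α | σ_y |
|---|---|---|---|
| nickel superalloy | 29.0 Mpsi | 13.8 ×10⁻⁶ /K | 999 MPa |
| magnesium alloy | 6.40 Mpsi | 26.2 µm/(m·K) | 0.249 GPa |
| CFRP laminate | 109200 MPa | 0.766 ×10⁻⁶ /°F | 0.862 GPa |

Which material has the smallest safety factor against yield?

magnesium alloy

Converting E to GPa, α to ×10⁻⁶/K, σ_y to MPa, then σ and n for each:
  nickel superalloy: E = 199.9, α = 13.8, σ_y = 999.0 → σ = 350 MPa, n = 2.85
  magnesium alloy: E = 44.13, α = 26.2, σ_y = 249.0 → σ = 147 MPa, n = 1.70
  CFRP laminate: E = 109.2, α = 1.38, σ_y = 862.0 → σ = 19.1 MPa, n = 45.1
The minimum is magnesium alloy at n = 1.70.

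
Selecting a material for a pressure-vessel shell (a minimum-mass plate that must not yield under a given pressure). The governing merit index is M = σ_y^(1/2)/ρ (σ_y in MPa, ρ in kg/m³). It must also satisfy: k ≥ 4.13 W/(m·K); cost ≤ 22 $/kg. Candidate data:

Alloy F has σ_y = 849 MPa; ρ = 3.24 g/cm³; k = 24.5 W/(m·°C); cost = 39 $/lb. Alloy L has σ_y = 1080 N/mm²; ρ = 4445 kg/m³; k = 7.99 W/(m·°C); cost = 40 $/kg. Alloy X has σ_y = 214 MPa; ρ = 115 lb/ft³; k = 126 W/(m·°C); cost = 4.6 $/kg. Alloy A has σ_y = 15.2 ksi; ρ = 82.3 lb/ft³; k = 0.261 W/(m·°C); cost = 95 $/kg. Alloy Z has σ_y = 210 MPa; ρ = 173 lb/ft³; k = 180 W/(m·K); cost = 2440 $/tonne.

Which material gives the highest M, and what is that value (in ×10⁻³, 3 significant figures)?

Screen on constraints: k ≥ 4.13 W/(m·K); cost ≤ 22 $/kg. Survivors: alloy X, alloy Z.
After converting to SI:
  alloy X: σ_y = 214.0 MPa, ρ = 1842 kg/m³
  alloy Z: σ_y = 210.0 MPa, ρ = 2771 kg/m³
  alloy X: M = 7.94×10⁻³
  alloy Z: M = 5.23×10⁻³
Highest index: alloy X.

alloy X, M = 7.94×10⁻³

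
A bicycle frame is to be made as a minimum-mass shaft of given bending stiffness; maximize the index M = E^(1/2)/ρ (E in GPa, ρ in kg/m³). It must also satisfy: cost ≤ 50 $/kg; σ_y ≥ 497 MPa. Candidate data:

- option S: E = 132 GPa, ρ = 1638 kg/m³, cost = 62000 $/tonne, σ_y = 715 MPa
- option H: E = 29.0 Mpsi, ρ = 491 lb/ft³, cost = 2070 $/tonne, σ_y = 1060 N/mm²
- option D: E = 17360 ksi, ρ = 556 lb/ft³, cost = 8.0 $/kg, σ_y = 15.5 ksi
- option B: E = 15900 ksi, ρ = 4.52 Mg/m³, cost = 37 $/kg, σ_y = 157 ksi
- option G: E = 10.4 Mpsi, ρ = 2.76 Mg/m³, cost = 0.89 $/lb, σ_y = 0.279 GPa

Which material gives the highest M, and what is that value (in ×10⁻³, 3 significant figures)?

option B, M = 2.32×10⁻³

Screen on constraints: cost ≤ 50 $/kg; σ_y ≥ 497 MPa. Survivors: option H, option B.
In SI units:
  option H: E = 199.9 GPa, ρ = 7865 kg/m³
  option B: E = 109.6 GPa, ρ = 4520 kg/m³
  option B: M = 2.32×10⁻³
  option H: M = 1.80×10⁻³
Option B ranks first.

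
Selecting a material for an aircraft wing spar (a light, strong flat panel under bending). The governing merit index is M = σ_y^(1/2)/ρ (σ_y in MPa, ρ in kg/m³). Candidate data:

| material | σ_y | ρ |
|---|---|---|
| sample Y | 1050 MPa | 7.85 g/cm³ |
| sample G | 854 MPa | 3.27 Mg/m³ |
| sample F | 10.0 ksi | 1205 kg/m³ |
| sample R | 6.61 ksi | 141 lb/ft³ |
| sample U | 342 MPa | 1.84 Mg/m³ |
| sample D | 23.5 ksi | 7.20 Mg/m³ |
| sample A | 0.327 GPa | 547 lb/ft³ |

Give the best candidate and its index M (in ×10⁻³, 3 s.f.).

Convert each candidate to consistent units, then evaluate M:
  sample Y: σ_y = 1050 MPa, ρ = 7850 kg/m³
  sample G: σ_y = 854.0 MPa, ρ = 3270 kg/m³
  sample F: σ_y = 68.95 MPa, ρ = 1205 kg/m³
  sample R: σ_y = 45.57 MPa, ρ = 2259 kg/m³
  sample U: σ_y = 342.0 MPa, ρ = 1840 kg/m³
  sample D: σ_y = 162.0 MPa, ρ = 7200 kg/m³
  sample A: σ_y = 327.0 MPa, ρ = 8762 kg/m³
  sample U: M = 10.1×10⁻³
  sample G: M = 8.94×10⁻³
  sample F: M = 6.89×10⁻³
  sample Y: M = 4.13×10⁻³
  sample R: M = 2.99×10⁻³
  sample A: M = 2.06×10⁻³
  sample D: M = 1.77×10⁻³
Sample U ranks first.

sample U, M = 10.1×10⁻³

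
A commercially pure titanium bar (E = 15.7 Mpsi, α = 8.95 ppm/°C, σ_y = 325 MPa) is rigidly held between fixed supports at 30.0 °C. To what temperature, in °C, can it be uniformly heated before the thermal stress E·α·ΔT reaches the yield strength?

365 °C

E = 15.7 Mpsi = 108.2 GPa.
E·α·ΔT = 325.0 MPa ⇒ ΔT = 325.0 / (108.2×10³ × 8.95×10⁻⁶) = 335.5 K.
T = 30.0 + 335.5 = 365.5 °C.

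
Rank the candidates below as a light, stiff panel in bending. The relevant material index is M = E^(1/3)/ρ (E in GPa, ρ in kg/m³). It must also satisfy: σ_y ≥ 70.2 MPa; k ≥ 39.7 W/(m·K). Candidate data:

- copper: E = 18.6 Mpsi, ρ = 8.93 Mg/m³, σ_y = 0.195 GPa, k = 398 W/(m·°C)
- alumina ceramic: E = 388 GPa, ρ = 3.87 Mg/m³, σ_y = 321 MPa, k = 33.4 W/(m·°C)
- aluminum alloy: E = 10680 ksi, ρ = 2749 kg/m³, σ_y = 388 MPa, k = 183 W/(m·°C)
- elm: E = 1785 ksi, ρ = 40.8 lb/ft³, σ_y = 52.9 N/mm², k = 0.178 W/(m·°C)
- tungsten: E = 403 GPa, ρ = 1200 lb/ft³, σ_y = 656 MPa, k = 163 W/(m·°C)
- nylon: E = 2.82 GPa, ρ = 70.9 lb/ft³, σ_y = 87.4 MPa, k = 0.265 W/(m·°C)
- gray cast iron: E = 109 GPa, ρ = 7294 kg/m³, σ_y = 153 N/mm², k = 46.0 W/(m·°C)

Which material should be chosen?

aluminum alloy

Screen on constraints: σ_y ≥ 70.2 MPa; k ≥ 39.7 W/(m·K). Survivors: copper, aluminum alloy, tungsten, gray cast iron.
Normalizing units and computing the index:
  copper: E = 128.2 GPa, ρ = 8930 kg/m³
  aluminum alloy: E = 73.64 GPa, ρ = 2749 kg/m³
  tungsten: E = 403.0 GPa, ρ = 19220 kg/m³
  gray cast iron: E = 109.0 GPa, ρ = 7294 kg/m³
  aluminum alloy: M = 1.52×10⁻³
  gray cast iron: M = 0.655×10⁻³
  copper: M = 0.565×10⁻³
  tungsten: M = 0.384×10⁻³
Highest index: aluminum alloy.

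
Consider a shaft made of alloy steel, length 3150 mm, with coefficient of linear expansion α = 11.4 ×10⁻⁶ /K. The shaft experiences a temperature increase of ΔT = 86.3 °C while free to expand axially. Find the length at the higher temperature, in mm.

ΔL = α·L₀·ΔT = 11.4×10⁻⁶ × 3150 mm × 86.30 K = 3.10 mm.
L = L₀ + ΔL = 3150 + 3.10 = 3153.1 mm.

3153.1 mm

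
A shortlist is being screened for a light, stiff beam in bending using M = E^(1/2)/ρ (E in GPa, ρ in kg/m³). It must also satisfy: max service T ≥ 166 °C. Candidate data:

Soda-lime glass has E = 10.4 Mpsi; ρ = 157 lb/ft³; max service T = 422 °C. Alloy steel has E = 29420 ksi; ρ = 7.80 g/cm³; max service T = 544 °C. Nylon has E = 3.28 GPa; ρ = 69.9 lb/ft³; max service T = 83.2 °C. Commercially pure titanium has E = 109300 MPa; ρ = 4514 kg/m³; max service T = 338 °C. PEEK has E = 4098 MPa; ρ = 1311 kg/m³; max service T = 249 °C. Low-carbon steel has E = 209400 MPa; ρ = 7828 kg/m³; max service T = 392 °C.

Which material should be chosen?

Screen on constraints: max service T ≥ 166 °C. Survivors: soda-lime glass, alloy steel, commercially pure titanium, PEEK, low-carbon steel.
Normalizing units and computing the index:
  soda-lime glass: E = 71.71 GPa, ρ = 2515 kg/m³
  alloy steel: E = 202.8 GPa, ρ = 7800 kg/m³
  commercially pure titanium: E = 109.3 GPa, ρ = 4514 kg/m³
  PEEK: E = 4.098 GPa, ρ = 1311 kg/m³
  low-carbon steel: E = 209.4 GPa, ρ = 7828 kg/m³
  soda-lime glass: M = 3.37×10⁻³
  commercially pure titanium: M = 2.32×10⁻³
  low-carbon steel: M = 1.85×10⁻³
  alloy steel: M = 1.83×10⁻³
  PEEK: M = 1.54×10⁻³
Soda-lime glass ranks first.

soda-lime glass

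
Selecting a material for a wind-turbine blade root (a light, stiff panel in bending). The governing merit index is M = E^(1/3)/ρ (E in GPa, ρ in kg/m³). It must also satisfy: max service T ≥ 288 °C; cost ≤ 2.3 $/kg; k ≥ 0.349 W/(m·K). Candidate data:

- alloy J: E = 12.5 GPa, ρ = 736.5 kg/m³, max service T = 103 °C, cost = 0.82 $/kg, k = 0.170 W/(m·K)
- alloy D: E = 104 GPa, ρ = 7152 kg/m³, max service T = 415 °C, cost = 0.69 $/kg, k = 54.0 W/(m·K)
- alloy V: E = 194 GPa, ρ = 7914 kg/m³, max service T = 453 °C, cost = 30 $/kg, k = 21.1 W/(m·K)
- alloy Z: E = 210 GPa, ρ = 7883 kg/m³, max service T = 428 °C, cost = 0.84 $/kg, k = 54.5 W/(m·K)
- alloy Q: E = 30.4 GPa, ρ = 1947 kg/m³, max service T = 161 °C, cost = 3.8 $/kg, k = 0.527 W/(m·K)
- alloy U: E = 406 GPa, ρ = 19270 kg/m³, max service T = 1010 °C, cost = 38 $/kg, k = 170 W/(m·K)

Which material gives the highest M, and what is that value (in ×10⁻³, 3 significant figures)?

alloy Z, M = 0.754×10⁻³

Screen on constraints: max service T ≥ 288 °C; cost ≤ 2.3 $/kg; k ≥ 0.349 W/(m·K). Survivors: alloy D, alloy Z.
Computing M directly (units already consistent):
  alloy Z: M = 0.754×10⁻³
  alloy D: M = 0.658×10⁻³
Alloy Z has the largest M.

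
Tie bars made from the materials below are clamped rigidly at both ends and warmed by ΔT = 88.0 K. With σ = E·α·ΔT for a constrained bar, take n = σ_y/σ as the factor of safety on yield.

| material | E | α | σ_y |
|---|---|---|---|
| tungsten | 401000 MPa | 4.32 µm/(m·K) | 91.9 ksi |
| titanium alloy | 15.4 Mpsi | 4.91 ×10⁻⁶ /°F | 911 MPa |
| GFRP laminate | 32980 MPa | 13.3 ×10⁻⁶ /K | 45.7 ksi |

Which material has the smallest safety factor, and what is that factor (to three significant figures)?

With everything in SI (GPa, ×10⁻⁶/K, MPa):
  tungsten: E = 401.0, α = 4.32, σ_y = 633.6 → σ = 152 MPa, n = 4.16
  titanium alloy: E = 106.2, α = 8.84, σ_y = 911.0 → σ = 82.6 MPa, n = 11.0
  GFRP laminate: E = 32.98, α = 13.3, σ_y = 315.1 → σ = 38.6 MPa, n = 8.16
Smallest n: tungsten with n = 4.16.

tungsten, n = 4.16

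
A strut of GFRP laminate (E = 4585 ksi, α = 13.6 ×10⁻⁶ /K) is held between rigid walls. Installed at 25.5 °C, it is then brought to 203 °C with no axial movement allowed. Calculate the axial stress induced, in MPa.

E = 4585 ksi = 31.61 GPa.
ΔT = 177.5 K. Constrained thermal stress σ = E·α·ΔT = 31.61×10³ MPa × 13.6×10⁻⁶ × 177.5 = 76.3 MPa (compressive).

76.3 MPa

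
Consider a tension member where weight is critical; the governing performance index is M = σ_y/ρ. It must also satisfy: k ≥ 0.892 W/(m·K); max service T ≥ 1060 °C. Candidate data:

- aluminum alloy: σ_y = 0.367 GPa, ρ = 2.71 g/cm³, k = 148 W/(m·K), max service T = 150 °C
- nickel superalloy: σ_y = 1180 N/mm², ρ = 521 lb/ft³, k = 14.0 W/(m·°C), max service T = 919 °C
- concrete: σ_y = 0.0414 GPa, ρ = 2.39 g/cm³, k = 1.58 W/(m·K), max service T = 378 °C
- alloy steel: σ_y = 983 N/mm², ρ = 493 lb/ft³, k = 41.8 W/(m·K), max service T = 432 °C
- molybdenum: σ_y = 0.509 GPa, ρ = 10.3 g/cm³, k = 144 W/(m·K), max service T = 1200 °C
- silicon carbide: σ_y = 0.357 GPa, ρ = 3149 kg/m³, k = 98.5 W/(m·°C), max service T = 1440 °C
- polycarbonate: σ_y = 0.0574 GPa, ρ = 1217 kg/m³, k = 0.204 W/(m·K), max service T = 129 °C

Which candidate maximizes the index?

silicon carbide

Screen on constraints: k ≥ 0.892 W/(m·K); max service T ≥ 1060 °C. Survivors: molybdenum, silicon carbide.
Convert each candidate to consistent units, then evaluate M:
  molybdenum: σ_y = 509.0 MPa, ρ = 10300 kg/m³
  silicon carbide: σ_y = 357.0 MPa, ρ = 3149 kg/m³
  silicon carbide: M = 113 kN·m/kg
  molybdenum: M = 49.4 kN·m/kg
Silicon carbide has the largest M.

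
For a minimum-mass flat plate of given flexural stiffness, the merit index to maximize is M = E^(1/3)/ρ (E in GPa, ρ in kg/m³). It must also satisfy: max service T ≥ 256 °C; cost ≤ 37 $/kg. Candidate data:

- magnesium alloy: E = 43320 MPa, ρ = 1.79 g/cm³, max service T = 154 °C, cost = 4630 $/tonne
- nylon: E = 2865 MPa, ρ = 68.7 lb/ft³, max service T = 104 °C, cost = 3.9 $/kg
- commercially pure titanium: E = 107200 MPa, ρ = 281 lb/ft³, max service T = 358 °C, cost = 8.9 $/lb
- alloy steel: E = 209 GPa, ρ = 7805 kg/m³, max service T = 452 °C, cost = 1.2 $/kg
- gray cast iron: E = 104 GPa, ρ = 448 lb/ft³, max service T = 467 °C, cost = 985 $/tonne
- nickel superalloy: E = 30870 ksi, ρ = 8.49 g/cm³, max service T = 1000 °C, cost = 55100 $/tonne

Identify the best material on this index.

Screen on constraints: max service T ≥ 256 °C; cost ≤ 37 $/kg. Survivors: commercially pure titanium, alloy steel, gray cast iron.
Convert each candidate to consistent units, then evaluate M:
  commercially pure titanium: E = 107.2 GPa, ρ = 4501 kg/m³
  alloy steel: E = 209.0 GPa, ρ = 7805 kg/m³
  gray cast iron: E = 104.0 GPa, ρ = 7176 kg/m³
  commercially pure titanium: M = 1.06×10⁻³
  alloy steel: M = 0.760×10⁻³
  gray cast iron: M = 0.655×10⁻³
Commercially pure titanium has the largest M.

commercially pure titanium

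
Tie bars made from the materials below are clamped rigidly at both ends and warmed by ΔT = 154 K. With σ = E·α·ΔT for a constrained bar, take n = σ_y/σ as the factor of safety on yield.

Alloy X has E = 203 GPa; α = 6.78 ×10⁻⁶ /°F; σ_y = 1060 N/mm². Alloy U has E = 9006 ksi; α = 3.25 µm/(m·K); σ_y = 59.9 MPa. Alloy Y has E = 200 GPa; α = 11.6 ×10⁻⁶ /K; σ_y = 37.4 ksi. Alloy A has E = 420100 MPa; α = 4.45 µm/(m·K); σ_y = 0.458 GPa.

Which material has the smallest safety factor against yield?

alloy Y

Per material, after unit conversion:
  alloy X: E = 203.0, α = 12.2, σ_y = 1060 → σ = 382 MPa, n = 2.78
  alloy U: E = 62.09, α = 3.25, σ_y = 59.90 → σ = 31.1 MPa, n = 1.93
  alloy Y: E = 200.0, α = 11.6, σ_y = 257.9 → σ = 357 MPa, n = 0.722
  alloy A: E = 420.1, α = 4.45, σ_y = 458.0 → σ = 288 MPa, n = 1.59
Smallest n: alloy Y with n = 0.722.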